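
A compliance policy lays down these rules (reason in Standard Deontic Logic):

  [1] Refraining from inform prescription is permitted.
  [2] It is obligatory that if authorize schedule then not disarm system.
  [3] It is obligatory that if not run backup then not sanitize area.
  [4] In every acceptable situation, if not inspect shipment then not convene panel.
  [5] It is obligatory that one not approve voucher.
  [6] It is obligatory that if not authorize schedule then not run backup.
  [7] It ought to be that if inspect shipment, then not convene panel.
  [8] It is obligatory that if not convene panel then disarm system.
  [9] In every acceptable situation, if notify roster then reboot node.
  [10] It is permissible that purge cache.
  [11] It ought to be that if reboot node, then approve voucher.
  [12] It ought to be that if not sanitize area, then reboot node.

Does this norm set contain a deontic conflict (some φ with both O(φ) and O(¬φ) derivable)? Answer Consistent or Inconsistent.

Inconsistent

Premises 7 and 4 are O(inspect_shipment → ¬convene_panel) and O(¬inspect_shipment → ¬convene_panel); every ideal world satisfies inspect_shipment or ¬inspect_shipment, so in either case ¬convene_panel holds — hence O(¬convene_panel).
Premise 8 is O(¬convene_panel → disarm_system); since O(¬convene_panel), deontic closure gives O(disarm_system).
The contrapositive of premise 2 (O(authorize_schedule → ¬disarm_system)) is O(disarm_system → ¬authorize_schedule), and O(disarm_system) is already established, so O(¬authorize_schedule).
With premise 6, O(¬authorize_schedule → ¬run_backup), the K-axiom yields O(¬run_backup).
Applying K to premise 3 (O(¬run_backup → ¬sanitize_area)) and O(¬run_backup) yields O(¬sanitize_area).
Premise 12 is O(¬sanitize_area → reboot_node); since O(¬sanitize_area), deontic closure gives O(reboot_node).
Applying K to premise 11 (O(reboot_node → approve_voucher)) and O(reboot_node) yields O(approve_voucher).
Yet premise 5 states O(¬approve_voucher).
We now have both O(approve_voucher) and O(¬approve_voucher) — approve_voucher is simultaneously obligatory and forbidden, violating the D-axiom.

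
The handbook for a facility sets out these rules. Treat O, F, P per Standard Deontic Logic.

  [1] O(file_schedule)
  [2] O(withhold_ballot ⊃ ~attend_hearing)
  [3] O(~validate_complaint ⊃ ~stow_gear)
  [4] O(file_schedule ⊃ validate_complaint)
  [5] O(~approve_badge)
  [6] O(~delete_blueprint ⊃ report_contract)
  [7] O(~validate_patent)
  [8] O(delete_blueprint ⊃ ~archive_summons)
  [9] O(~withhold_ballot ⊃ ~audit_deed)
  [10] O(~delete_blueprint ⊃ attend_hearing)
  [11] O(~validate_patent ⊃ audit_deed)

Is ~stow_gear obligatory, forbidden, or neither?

Neither

Premise 3 is O(~validate_complaint ⊃ ~stow_gear), but O(~validate_complaint) is not derivable from the premises, so it does not yield O(~stow_gear).
No premise or chain of K-axiom applications forces O(~stow_gear), and none forces O(stow_gear). So ~stow_gear is neither obligatory nor forbidden under these norms.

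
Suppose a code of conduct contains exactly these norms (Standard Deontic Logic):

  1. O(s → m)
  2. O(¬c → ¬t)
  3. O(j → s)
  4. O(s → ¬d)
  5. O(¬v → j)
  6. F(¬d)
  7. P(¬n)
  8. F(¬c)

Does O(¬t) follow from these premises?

Premise 2 is O(¬c → ¬t), but O(¬c) is not derivable from the premises, so it does not yield O(¬t).
No other premise forces O(¬t). An ideal world satisfying every premise can still have ¬t false, so O(¬t) is not derivable.

No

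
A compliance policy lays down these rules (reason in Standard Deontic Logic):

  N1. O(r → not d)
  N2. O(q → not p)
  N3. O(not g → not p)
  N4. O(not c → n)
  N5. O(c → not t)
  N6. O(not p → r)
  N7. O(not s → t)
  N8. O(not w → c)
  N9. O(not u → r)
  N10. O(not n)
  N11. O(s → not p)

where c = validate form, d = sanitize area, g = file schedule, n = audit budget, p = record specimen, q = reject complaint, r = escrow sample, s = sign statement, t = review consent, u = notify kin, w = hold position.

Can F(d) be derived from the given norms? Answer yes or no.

Yes

Premise 10 states O(not n) outright.
Premise 4, O(not c → n), contraposes to O(not n → c); with O(not n) we get O(c).
From O(c) and premise 5, O(c → not t), we obtain O(not t).
Premise 7 is O(not s → t); contrapositively O(not t → s). Since O(not t) holds, K gives O(s).
Premise 11 is O(s → not p); since O(s), deontic closure gives O(not p).
Premise 6 is O(not p → r); since O(not p), deontic closure gives O(r).
From O(r) and premise 1, O(r → not d), we obtain O(not d).
Premises 2, 3, 8, 9 do not contribute to this derivation.
So O(not d) holds, i.e. F(d). The claim follows.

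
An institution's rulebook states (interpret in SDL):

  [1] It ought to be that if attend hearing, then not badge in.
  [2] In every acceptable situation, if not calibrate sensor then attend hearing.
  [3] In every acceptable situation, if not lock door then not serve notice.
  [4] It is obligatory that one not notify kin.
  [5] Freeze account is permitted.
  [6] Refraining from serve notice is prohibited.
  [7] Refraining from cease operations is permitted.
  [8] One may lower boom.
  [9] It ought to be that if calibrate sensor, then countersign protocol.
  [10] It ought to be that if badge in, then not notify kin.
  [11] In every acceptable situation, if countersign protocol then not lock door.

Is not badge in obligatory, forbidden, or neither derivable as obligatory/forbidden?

F(¬serve_notice) at premise 6 means O(serve_notice).
Premise 3 is O(¬lock_door → ¬serve_notice); contrapositively O(serve_notice → lock_door). Since O(serve_notice) holds, K gives O(lock_door).
Premise 11, O(countersign_protocol → ¬lock_door), contraposes to O(lock_door → ¬countersign_protocol); with O(lock_door) we get O(¬countersign_protocol).
Premise 9 is O(calibrate_sensor → countersign_protocol); contrapositively O(¬countersign_protocol → ¬calibrate_sensor). Since O(¬countersign_protocol) holds, K gives O(¬calibrate_sensor).
Applying K to premise 2 (O(¬calibrate_sensor → attend_hearing)) and O(¬calibrate_sensor) yields O(attend_hearing).
From O(attend_hearing) and premise 1, O(attend_hearing → ¬badge_in), we obtain O(¬badge_in).
Premises 4, 5, 7, 8, 10 do not contribute to this derivation.
Hence ¬badge_in is obligatory.

Obligatory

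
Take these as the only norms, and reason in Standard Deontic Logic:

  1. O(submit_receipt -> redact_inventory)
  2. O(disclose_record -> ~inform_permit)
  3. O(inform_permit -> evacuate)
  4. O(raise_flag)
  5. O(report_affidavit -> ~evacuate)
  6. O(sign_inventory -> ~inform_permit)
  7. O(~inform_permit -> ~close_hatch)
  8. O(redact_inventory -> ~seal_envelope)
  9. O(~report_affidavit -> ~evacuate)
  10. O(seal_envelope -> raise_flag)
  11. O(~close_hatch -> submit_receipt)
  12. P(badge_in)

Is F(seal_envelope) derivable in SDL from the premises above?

Yes

Premises 5 and 9 cover both cases: O(report_affidavit -> ~evacuate) and O(~report_affidavit -> ~evacuate). Since report_affidavit ∨ ~report_affidavit is a tautology, O(~evacuate) follows.
The contrapositive of premise 3 (O(inform_permit -> evacuate)) is O(~evacuate -> ~inform_permit), and O(~evacuate) is already established, so O(~inform_permit).
With premise 7, O(~inform_permit -> ~close_hatch), the K-axiom yields O(~close_hatch).
From O(~close_hatch) and premise 11, O(~close_hatch -> submit_receipt), we obtain O(submit_receipt).
From O(submit_receipt) and premise 1, O(submit_receipt -> redact_inventory), we obtain O(redact_inventory).
Applying K to premise 8 (O(redact_inventory -> ~seal_envelope)) and O(redact_inventory) yields O(~seal_envelope).
Premises 2, 4, 6, 10, 12 do not contribute to this derivation.
So O(~seal_envelope) holds, i.e. F(seal_envelope). The claim follows.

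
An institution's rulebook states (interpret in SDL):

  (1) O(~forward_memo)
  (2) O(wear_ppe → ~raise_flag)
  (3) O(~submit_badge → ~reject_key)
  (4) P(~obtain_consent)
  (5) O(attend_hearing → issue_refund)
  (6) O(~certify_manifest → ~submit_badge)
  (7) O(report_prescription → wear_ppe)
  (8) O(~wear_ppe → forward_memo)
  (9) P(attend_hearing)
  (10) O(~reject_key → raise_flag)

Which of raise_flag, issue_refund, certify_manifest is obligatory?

certify_manifest

Premise 1 gives O(~forward_memo).
Premise 8, O(~wear_ppe → forward_memo), contraposes to O(~forward_memo → wear_ppe); with O(~forward_memo) we get O(wear_ppe).
Premise 2 is O(wear_ppe → ~raise_flag); since O(wear_ppe), deontic closure gives O(~raise_flag).
The contrapositive of premise 10 (O(~reject_key → raise_flag)) is O(~raise_flag → reject_key), and O(~raise_flag) is already established, so O(reject_key).
The contrapositive of premise 3 (O(~submit_badge → ~reject_key)) is O(reject_key → submit_badge), and O(reject_key) is already established, so O(submit_badge).
Premise 6, O(~certify_manifest → ~submit_badge), contraposes to O(submit_badge → certify_manifest); with O(submit_badge) we get O(certify_manifest).
So O(certify_manifest) holds — certify_manifest is obligatory. None of the other listed options is made obligatory by any chain of premises.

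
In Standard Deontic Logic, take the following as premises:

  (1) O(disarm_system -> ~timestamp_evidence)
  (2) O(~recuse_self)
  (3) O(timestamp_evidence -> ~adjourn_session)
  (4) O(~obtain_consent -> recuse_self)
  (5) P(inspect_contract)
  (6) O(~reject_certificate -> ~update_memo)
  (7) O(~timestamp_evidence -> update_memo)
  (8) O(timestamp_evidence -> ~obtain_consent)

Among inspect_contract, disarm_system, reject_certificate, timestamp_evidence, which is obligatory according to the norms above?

reject_certificate

Premise 2 gives O(~recuse_self).
Premise 4 is O(~obtain_consent -> recuse_self); contrapositively O(~recuse_self -> obtain_consent). Since O(~recuse_self) holds, K gives O(obtain_consent).
The contrapositive of premise 8 (O(timestamp_evidence -> ~obtain_consent)) is O(obtain_consent -> ~timestamp_evidence), and O(obtain_consent) is already established, so O(~timestamp_evidence).
From O(~timestamp_evidence) and premise 7, O(~timestamp_evidence -> update_memo), we obtain O(update_memo).
Premise 6 is O(~reject_certificate -> ~update_memo); contrapositively O(update_memo -> reject_certificate). Since O(update_memo) holds, K gives O(reject_certificate).
So O(reject_certificate) holds — reject_certificate is obligatory. None of the other listed options is made obligatory by any chain of premises.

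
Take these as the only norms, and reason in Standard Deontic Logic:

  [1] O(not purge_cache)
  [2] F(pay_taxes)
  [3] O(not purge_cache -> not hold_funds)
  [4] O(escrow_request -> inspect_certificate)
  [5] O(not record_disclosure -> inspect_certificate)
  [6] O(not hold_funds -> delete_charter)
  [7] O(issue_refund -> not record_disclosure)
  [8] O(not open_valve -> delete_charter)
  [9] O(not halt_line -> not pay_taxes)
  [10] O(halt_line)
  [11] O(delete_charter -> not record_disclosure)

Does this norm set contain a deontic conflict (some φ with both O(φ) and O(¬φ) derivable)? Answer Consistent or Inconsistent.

Premise 9 is O(not halt_line -> not pay_taxes); even if O(not pay_taxes) held, inferring O(not halt_line) would be affirming the consequent — invalid.
So O(not halt_line) is not derivable, and the apparent clash with O(halt_line) does not arise.
A world satisfying every obligation exists (e.g. delete_charter=true, escrow_request=false, halt_line=true, hold_funds=false, inspect_certificate=true, issue_refund=false, open_valve=false, pay_taxes=false, purge_cache=false, record_disclosure=false); no atom is both obligatory and forbidden, so the set is consistent.

Consistent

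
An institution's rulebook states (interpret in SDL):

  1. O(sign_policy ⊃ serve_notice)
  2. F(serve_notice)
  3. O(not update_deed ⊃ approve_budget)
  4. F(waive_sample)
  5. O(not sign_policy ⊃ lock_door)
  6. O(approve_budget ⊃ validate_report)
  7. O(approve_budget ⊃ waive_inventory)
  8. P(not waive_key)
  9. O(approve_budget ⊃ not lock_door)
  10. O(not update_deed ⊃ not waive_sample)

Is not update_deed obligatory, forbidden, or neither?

Forbidden

Premise 2, F(serve_notice), is equivalent to O(not serve_notice).
Premise 1, O(sign_policy ⊃ serve_notice), contraposes to O(not serve_notice ⊃ not sign_policy); with O(not serve_notice) we get O(not sign_policy).
Applying K to premise 5 (O(not sign_policy ⊃ lock_door)) and O(not sign_policy) yields O(lock_door).
Premise 9, O(approve_budget ⊃ not lock_door), contraposes to O(lock_door ⊃ not approve_budget); with O(lock_door) we get O(not approve_budget).
The contrapositive of premise 3 (O(not update_deed ⊃ approve_budget)) is O(not approve_budget ⊃ update_deed), and O(not approve_budget) is already established, so O(update_deed).
Premises 4, 6, 7, 8, 10 do not contribute to this derivation.
Thus O(update_deed), which is F(not update_deed): not update_deed is forbidden.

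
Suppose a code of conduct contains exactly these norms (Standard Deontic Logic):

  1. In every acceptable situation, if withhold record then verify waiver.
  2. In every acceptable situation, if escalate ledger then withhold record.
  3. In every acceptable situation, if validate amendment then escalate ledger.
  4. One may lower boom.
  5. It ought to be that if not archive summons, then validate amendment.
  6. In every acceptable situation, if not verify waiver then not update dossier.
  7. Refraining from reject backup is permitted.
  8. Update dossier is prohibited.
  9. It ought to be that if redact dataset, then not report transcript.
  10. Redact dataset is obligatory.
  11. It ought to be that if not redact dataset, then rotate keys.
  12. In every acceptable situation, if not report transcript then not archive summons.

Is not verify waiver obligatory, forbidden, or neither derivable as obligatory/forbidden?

Forbidden

Premise 10 states O(redact_dataset) outright.
Premise 9 is O(redact_dataset → ¬report_transcript); since O(redact_dataset), deontic closure gives O(¬report_transcript).
From O(¬report_transcript) and premise 12, O(¬report_transcript → ¬archive_summons), we obtain O(¬archive_summons).
Applying K to premise 5 (O(¬archive_summons → validate_amendment)) and O(¬archive_summons) yields O(validate_amendment).
From O(validate_amendment) and premise 3, O(validate_amendment → escalate_ledger), we obtain O(escalate_ledger).
From O(escalate_ledger) and premise 2, O(escalate_ledger → withhold_record), we obtain O(withhold_record).
Applying K to premise 1 (O(withhold_record → verify_waiver)) and O(withhold_record) yields O(verify_waiver).
Premises 4, 6, 7, 8, 11 do not contribute to this derivation.
Thus O(verify_waiver), which is F(¬verify_waiver): ¬verify_waiver is forbidden.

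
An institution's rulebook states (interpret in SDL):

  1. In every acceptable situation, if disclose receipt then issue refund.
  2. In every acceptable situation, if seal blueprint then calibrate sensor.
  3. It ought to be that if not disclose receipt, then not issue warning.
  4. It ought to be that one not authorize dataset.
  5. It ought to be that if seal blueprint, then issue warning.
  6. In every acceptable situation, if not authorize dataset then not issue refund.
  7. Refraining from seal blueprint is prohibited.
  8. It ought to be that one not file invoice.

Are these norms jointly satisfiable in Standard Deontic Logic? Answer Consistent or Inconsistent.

Inconsistent

Premise 4 gives O(¬authorize_dataset).
From O(¬authorize_dataset) and premise 6, O(¬authorize_dataset → ¬issue_refund), we obtain O(¬issue_refund).
The contrapositive of premise 1 (O(disclose_receipt → issue_refund)) is O(¬issue_refund → ¬disclose_receipt), and O(¬issue_refund) is already established, so O(¬disclose_receipt).
Applying K to premise 3 (O(¬disclose_receipt → ¬issue_warning)) and O(¬disclose_receipt) yields O(¬issue_warning).
Premise 5, O(seal_blueprint → issue_warning), contraposes to O(¬issue_warning → ¬seal_blueprint); with O(¬issue_warning) we get O(¬seal_blueprint).
But premise 7, F(¬seal_blueprint), means O(seal_blueprint).
We now have both O(¬seal_blueprint) and O(seal_blueprint) — seal_blueprint is simultaneously obligatory and forbidden, violating the D-axiom.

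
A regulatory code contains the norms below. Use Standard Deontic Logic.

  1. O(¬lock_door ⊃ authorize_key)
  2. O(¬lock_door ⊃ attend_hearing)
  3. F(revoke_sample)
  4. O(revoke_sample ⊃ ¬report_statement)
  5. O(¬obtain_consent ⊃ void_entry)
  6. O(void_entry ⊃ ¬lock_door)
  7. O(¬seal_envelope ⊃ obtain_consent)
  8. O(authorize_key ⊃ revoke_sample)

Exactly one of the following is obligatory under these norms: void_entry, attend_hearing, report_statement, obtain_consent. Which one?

obtain_consent

F(revoke_sample) at premise 3 means O(¬revoke_sample).
Premise 8 is O(authorize_key ⊃ revoke_sample); contrapositively O(¬revoke_sample ⊃ ¬authorize_key). Since O(¬revoke_sample) holds, K gives O(¬authorize_key).
Premise 1 is O(¬lock_door ⊃ authorize_key); contrapositively O(¬authorize_key ⊃ lock_door). Since O(¬authorize_key) holds, K gives O(lock_door).
Premise 6 is O(void_entry ⊃ ¬lock_door); contrapositively O(lock_door ⊃ ¬void_entry). Since O(lock_door) holds, K gives O(¬void_entry).
Premise 5 is O(¬obtain_consent ⊃ void_entry); contrapositively O(¬void_entry ⊃ obtain_consent). Since O(¬void_entry) holds, K gives O(obtain_consent).
So O(obtain_consent) holds — obtain_consent is obligatory. None of the other listed options is made obligatory by any chain of premises.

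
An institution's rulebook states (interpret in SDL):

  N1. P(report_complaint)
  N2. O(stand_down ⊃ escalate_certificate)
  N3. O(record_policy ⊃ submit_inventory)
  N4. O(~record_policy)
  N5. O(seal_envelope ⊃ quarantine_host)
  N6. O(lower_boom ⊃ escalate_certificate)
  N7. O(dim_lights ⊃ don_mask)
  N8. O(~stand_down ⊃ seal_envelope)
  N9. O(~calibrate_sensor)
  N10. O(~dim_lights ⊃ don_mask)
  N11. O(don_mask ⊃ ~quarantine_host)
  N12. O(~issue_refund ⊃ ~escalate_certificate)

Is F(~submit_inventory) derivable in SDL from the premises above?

No

Premise 3 is O(record_policy ⊃ submit_inventory), but O(record_policy) is not derivable from the premises, so it does not yield O(submit_inventory).
No other premise forces O(submit_inventory). An ideal world satisfying every premise can still have ~submit_inventory true, so F(~submit_inventory) is not derivable.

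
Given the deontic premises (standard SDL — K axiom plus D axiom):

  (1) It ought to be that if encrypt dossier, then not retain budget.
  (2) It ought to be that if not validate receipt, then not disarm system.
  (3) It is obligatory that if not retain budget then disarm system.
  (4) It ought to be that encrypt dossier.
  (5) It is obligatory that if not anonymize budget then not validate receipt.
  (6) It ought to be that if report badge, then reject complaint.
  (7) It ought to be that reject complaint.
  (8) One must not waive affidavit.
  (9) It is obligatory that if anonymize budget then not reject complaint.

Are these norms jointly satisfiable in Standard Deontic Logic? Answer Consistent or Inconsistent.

From premise 7 we have O(reject_complaint).
Premise 9 is O(anonymize_budget → ¬reject_complaint); contrapositively O(reject_complaint → ¬anonymize_budget). Since O(reject_complaint) holds, K gives O(¬anonymize_budget).
Applying K to premise 5 (O(¬anonymize_budget → ¬validate_receipt)) and O(¬anonymize_budget) yields O(¬validate_receipt).
With premise 2, O(¬validate_receipt → ¬disarm_system), the K-axiom yields O(¬disarm_system).
The contrapositive of premise 3 (O(¬retain_budget → disarm_system)) is O(¬disarm_system → retain_budget), and O(¬disarm_system) is already established, so O(retain_budget).
The contrapositive of premise 1 (O(encrypt_dossier → ¬retain_budget)) is O(retain_budget → ¬encrypt_dossier), and O(retain_budget) is already established, so O(¬encrypt_dossier).
However, premise 4 gives O(encrypt_dossier).
We now have both O(¬encrypt_dossier) and O(encrypt_dossier) — encrypt_dossier is simultaneously obligatory and forbidden, violating the D-axiom.

Inconsistent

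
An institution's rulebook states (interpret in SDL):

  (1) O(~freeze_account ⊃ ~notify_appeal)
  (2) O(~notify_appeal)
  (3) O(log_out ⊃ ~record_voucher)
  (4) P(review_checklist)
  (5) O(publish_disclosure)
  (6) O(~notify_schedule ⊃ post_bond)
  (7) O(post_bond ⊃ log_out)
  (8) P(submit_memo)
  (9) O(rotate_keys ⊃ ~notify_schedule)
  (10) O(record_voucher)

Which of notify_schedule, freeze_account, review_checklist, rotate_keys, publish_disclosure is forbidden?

From premise 10 we have O(record_voucher).
Premise 3, O(log_out ⊃ ~record_voucher), contraposes to O(record_voucher ⊃ ~log_out); with O(record_voucher) we get O(~log_out).
Premise 7 is O(post_bond ⊃ log_out); contrapositively O(~log_out ⊃ ~post_bond). Since O(~log_out) holds, K gives O(~post_bond).
The contrapositive of premise 6 (O(~notify_schedule ⊃ post_bond)) is O(~post_bond ⊃ notify_schedule), and O(~post_bond) is already established, so O(notify_schedule).
Premise 9, O(rotate_keys ⊃ ~notify_schedule), contraposes to O(notify_schedule ⊃ ~rotate_keys); with O(notify_schedule) we get O(~rotate_keys).
So O(~rotate_keys) holds, i.e. rotate_keys is forbidden. None of the other listed options is forbidden under the premises.

rotate_keys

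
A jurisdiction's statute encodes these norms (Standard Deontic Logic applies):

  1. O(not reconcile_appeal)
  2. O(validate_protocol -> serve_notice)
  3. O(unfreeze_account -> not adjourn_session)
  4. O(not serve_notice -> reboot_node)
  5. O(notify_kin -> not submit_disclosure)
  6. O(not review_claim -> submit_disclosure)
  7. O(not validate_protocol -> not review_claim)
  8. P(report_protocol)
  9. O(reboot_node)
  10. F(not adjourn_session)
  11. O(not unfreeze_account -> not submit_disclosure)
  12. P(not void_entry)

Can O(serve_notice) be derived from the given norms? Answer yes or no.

Premise 10, F(not adjourn_session), is equivalent to O(adjourn_session).
Premise 3, O(unfreeze_account -> not adjourn_session), contraposes to O(adjourn_session -> not unfreeze_account); with O(adjourn_session) we get O(not unfreeze_account).
From O(not unfreeze_account) and premise 11, O(not unfreeze_account -> not submit_disclosure), we obtain O(not submit_disclosure).
Premise 6 is O(not review_claim -> submit_disclosure); contrapositively O(not submit_disclosure -> review_claim). Since O(not submit_disclosure) holds, K gives O(review_claim).
Premise 7, O(not validate_protocol -> not review_claim), contraposes to O(review_claim -> validate_protocol); with O(review_claim) we get O(validate_protocol).
From O(validate_protocol) and premise 2, O(validate_protocol -> serve_notice), we obtain O(serve_notice).
Premises 1, 4, 5, 8, 9, 12 do not contribute to this derivation.
So O(serve_notice) follows.

Yes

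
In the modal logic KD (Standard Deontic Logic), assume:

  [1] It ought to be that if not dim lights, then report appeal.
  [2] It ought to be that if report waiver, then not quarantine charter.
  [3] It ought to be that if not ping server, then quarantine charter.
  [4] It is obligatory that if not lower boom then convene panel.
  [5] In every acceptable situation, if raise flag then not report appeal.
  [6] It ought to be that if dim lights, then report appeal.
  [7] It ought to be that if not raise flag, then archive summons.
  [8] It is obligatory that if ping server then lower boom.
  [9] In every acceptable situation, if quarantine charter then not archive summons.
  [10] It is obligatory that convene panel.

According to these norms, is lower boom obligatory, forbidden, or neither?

By case analysis on dim_lights: premise 6 gives O(dim_lights → report_appeal) and premise 1 gives O(¬dim_lights → report_appeal), so O(report_appeal) either way.
Premise 5 is O(raise_flag → ¬report_appeal); contrapositively O(report_appeal → ¬raise_flag). Since O(report_appeal) holds, K gives O(¬raise_flag).
From O(¬raise_flag) and premise 7, O(¬raise_flag → archive_summons), we obtain O(archive_summons).
The contrapositive of premise 9 (O(quarantine_charter → ¬archive_summons)) is O(archive_summons → ¬quarantine_charter), and O(archive_summons) is already established, so O(¬quarantine_charter).
Premise 3, O(¬ping_server → quarantine_charter), contraposes to O(¬quarantine_charter → ping_server); with O(¬quarantine_charter) we get O(ping_server).
From O(ping_server) and premise 8, O(ping_server → lower_boom), we obtain O(lower_boom).
Premises 2, 4, 10 do not contribute to this derivation.
Hence lower_boom is obligatory.

Obligatory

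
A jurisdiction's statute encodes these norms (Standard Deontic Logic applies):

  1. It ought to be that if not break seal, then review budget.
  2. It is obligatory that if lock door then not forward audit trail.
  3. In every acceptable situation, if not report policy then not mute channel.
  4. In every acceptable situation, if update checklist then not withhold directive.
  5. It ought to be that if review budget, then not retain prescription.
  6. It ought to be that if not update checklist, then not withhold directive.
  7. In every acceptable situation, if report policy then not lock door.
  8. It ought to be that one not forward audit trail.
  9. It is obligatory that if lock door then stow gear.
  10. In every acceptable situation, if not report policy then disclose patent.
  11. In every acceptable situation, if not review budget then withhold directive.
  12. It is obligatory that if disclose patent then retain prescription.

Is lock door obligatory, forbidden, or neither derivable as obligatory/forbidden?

Premises 4 and 6 cover both cases: O(update_checklist → ¬withhold_directive) and O(¬update_checklist → ¬withhold_directive). Since update_checklist ∨ ¬update_checklist is a tautology, O(¬withhold_directive) follows.
Premise 11, O(¬review_budget → withhold_directive), contraposes to O(¬withhold_directive → review_budget); with O(¬withhold_directive) we get O(review_budget).
Premise 5 is O(review_budget → ¬retain_prescription); since O(review_budget), deontic closure gives O(¬retain_prescription).
The contrapositive of premise 12 (O(disclose_patent → retain_prescription)) is O(¬retain_prescription → ¬disclose_patent), and O(¬retain_prescription) is already established, so O(¬disclose_patent).
The contrapositive of premise 10 (O(¬report_policy → disclose_patent)) is O(¬disclose_patent → report_policy), and O(¬disclose_patent) is already established, so O(report_policy).
Applying K to premise 7 (O(report_policy → ¬lock_door)) and O(report_policy) yields O(¬lock_door).
Premises 1, 2, 3, 8, 9 do not contribute to this derivation.
Thus O(¬lock_door), which is F(lock_door): lock_door is forbidden.

Forbidden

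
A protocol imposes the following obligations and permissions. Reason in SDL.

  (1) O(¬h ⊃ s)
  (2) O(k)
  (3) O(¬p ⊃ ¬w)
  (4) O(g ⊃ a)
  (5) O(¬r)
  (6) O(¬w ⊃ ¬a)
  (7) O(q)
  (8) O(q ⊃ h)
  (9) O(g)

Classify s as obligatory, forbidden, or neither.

Neither

Premise 1 is O(¬h ⊃ s), but O(¬h) is not derivable from the premises, so it does not yield O(s).
No premise or chain of K-axiom applications forces O(s), and none forces O(¬s). So s is neither obligatory nor forbidden under these norms.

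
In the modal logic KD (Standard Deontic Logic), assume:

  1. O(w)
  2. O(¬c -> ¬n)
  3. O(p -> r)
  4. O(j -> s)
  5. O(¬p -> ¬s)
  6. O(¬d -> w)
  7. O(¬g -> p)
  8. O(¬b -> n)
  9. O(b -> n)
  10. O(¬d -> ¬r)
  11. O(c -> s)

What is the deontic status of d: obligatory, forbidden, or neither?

Premises 8 and 9 cover both cases: O(¬b -> n) and O(b -> n). Since ¬b ∨ b is a tautology, O(n) follows.
Premise 2, O(¬c -> ¬n), contraposes to O(n -> c); with O(n) we get O(c).
Premise 11 is O(c -> s); since O(c), deontic closure gives O(s).
The contrapositive of premise 5 (O(¬p -> ¬s)) is O(s -> p), and O(s) is already established, so O(p).
From O(p) and premise 3, O(p -> r), we obtain O(r).
The contrapositive of premise 10 (O(¬d -> ¬r)) is O(r -> d), and O(r) is already established, so O(d).
Premises 1, 4, 6, 7 do not contribute to this derivation.
Hence d is obligatory.

Obligatory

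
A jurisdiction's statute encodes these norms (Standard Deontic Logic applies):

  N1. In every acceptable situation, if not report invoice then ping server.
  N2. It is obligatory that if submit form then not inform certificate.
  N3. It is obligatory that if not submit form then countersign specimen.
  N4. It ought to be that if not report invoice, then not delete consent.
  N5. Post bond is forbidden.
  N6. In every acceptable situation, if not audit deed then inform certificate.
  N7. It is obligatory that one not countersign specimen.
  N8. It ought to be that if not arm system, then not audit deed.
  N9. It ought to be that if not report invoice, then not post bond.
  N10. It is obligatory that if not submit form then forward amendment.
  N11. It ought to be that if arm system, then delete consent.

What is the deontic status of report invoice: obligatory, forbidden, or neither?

Obligatory

From premise 7 we have O(¬countersign_specimen).
Premise 3, O(¬submit_form → countersign_specimen), contraposes to O(¬countersign_specimen → submit_form); with O(¬countersign_specimen) we get O(submit_form).
From O(submit_form) and premise 2, O(submit_form → ¬inform_certificate), we obtain O(¬inform_certificate).
Premise 6, O(¬audit_deed → inform_certificate), contraposes to O(¬inform_certificate → audit_deed); with O(¬inform_certificate) we get O(audit_deed).
The contrapositive of premise 8 (O(¬arm_system → ¬audit_deed)) is O(audit_deed → arm_system), and O(audit_deed) is already established, so O(arm_system).
Premise 11 is O(arm_system → delete_consent); since O(arm_system), deontic closure gives O(delete_consent).
Premise 4 is O(¬report_invoice → ¬delete_consent); contrapositively O(delete_consent → report_invoice). Since O(delete_consent) holds, K gives O(report_invoice).
Premises 1, 5, 9, 10 do not contribute to this derivation.
Hence report_invoice is obligatory.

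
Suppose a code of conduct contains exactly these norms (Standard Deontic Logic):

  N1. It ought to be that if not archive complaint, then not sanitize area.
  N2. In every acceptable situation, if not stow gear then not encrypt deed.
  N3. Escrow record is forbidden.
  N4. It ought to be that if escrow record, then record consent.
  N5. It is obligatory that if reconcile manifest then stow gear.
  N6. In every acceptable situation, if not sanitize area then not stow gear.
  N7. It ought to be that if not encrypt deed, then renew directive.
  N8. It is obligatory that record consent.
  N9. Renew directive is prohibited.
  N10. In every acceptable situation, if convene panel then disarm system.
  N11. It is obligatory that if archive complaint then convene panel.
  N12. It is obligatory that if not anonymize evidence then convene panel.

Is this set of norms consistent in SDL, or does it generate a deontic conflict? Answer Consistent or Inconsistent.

Premise 4 is O(escrow_record → record_consent); even if O(record_consent) held, inferring O(escrow_record) would be affirming the consequent — invalid.
So O(escrow_record) is not derivable, and the apparent clash with O(¬escrow_record) does not arise.
A world satisfying every obligation exists (e.g. anonymize_evidence=false, archive_complaint=true, convene_panel=true, disarm_system=true, encrypt_deed=true, escrow_record=false, reconcile_manifest=false, record_consent=true, renew_directive=false, sanitize_area=true, stow_gear=true); no atom is both obligatory and forbidden, so the set is consistent.

Consistent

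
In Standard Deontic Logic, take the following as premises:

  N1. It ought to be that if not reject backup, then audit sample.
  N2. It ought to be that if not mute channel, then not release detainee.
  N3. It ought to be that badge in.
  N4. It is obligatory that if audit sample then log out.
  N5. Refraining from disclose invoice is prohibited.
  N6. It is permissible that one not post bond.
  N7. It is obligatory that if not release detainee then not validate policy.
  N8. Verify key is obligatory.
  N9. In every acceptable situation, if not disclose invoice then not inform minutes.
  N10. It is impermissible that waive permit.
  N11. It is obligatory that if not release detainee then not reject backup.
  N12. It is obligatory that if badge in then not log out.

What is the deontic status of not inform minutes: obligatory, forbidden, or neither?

Neither

Premise 9 is O(¬disclose_invoice → ¬inform_minutes), but O(¬disclose_invoice) is not derivable from the premises, so it does not yield O(¬inform_minutes).
No premise or chain of K-axiom applications forces O(¬inform_minutes), and none forces O(inform_minutes). So ¬inform_minutes is neither obligatory nor forbidden under these norms.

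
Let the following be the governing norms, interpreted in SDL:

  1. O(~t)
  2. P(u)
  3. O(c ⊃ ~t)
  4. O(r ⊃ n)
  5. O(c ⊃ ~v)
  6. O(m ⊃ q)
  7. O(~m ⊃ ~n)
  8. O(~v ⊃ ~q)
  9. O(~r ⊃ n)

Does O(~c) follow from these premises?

Yes

By case analysis on r: premise 4 gives O(r ⊃ n) and premise 9 gives O(~r ⊃ n), so O(n) either way.
The contrapositive of premise 7 (O(~m ⊃ ~n)) is O(n ⊃ m), and O(n) is already established, so O(m).
Premise 6 is O(m ⊃ q); since O(m), deontic closure gives O(q).
Premise 8 is O(~v ⊃ ~q); contrapositively O(q ⊃ v). Since O(q) holds, K gives O(v).
The contrapositive of premise 5 (O(c ⊃ ~v)) is O(v ⊃ ~c), and O(v) is already established, so O(~c).
Premises 1, 2, 3 do not contribute to this derivation.
So O(~c) follows.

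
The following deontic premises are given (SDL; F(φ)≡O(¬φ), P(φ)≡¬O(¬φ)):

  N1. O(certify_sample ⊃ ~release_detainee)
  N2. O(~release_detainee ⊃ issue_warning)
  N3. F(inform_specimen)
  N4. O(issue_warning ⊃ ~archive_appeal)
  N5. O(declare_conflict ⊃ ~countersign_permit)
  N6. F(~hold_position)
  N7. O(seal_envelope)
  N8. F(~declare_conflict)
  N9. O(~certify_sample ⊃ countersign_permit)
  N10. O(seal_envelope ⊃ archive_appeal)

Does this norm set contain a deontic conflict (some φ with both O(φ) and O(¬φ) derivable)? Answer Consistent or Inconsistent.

Premise 7 gives O(seal_envelope).
With premise 10, O(seal_envelope ⊃ archive_appeal), the K-axiom yields O(archive_appeal).
Premise 4, O(issue_warning ⊃ ~archive_appeal), contraposes to O(archive_appeal ⊃ ~issue_warning); with O(archive_appeal) we get O(~issue_warning).
The contrapositive of premise 2 (O(~release_detainee ⊃ issue_warning)) is O(~issue_warning ⊃ release_detainee), and O(~issue_warning) is already established, so O(release_detainee).
Premise 1 is O(certify_sample ⊃ ~release_detainee); contrapositively O(release_detainee ⊃ ~certify_sample). Since O(release_detainee) holds, K gives O(~certify_sample).
Premise 9 is O(~certify_sample ⊃ countersign_permit); since O(~certify_sample), deontic closure gives O(countersign_permit).
Premise 5 is O(declare_conflict ⊃ ~countersign_permit); contrapositively O(countersign_permit ⊃ ~declare_conflict). Since O(countersign_permit) holds, K gives O(~declare_conflict).
However, F(~declare_conflict) at premise 8 amounts to O(declare_conflict).
We now have both O(~declare_conflict) and O(declare_conflict) — declare_conflict is simultaneously obligatory and forbidden, violating the D-axiom.

Inconsistent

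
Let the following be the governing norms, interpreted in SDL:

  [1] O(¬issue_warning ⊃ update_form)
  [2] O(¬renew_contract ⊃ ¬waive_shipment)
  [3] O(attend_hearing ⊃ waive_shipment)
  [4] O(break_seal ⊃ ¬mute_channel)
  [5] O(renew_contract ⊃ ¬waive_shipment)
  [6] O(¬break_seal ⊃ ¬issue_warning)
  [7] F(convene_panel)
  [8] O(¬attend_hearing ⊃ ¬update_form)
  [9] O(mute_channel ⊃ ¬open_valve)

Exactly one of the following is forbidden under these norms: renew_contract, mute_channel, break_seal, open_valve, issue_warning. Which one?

mute_channel

Premises 2 and 5 are O(¬renew_contract ⊃ ¬waive_shipment) and O(renew_contract ⊃ ¬waive_shipment); every ideal world satisfies ¬renew_contract or renew_contract, so in either case ¬waive_shipment holds — hence O(¬waive_shipment).
Premise 3 is O(attend_hearing ⊃ waive_shipment); contrapositively O(¬waive_shipment ⊃ ¬attend_hearing). Since O(¬waive_shipment) holds, K gives O(¬attend_hearing).
Premise 8 is O(¬attend_hearing ⊃ ¬update_form); since O(¬attend_hearing), deontic closure gives O(¬update_form).
The contrapositive of premise 1 (O(¬issue_warning ⊃ update_form)) is O(¬update_form ⊃ issue_warning), and O(¬update_form) is already established, so O(issue_warning).
Premise 6, O(¬break_seal ⊃ ¬issue_warning), contraposes to O(issue_warning ⊃ break_seal); with O(issue_warning) we get O(break_seal).
Premise 4 is O(break_seal ⊃ ¬mute_channel); since O(break_seal), deontic closure gives O(¬mute_channel).
So O(¬mute_channel) holds, i.e. mute_channel is forbidden. None of the other listed options is forbidden under the premises.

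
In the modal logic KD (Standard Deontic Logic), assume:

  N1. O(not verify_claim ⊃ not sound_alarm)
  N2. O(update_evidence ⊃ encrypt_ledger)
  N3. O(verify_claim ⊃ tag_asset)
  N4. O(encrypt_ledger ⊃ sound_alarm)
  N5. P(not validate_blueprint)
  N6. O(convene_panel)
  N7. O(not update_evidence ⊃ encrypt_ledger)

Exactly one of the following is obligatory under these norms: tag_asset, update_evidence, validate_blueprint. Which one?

Premises 7 and 2 are O(not update_evidence ⊃ encrypt_ledger) and O(update_evidence ⊃ encrypt_ledger); every ideal world satisfies not update_evidence or update_evidence, so in either case encrypt_ledger holds — hence O(encrypt_ledger).
Premise 4 is O(encrypt_ledger ⊃ sound_alarm); since O(encrypt_ledger), deontic closure gives O(sound_alarm).
The contrapositive of premise 1 (O(not verify_claim ⊃ not sound_alarm)) is O(sound_alarm ⊃ verify_claim), and O(sound_alarm) is already established, so O(verify_claim).
With premise 3, O(verify_claim ⊃ tag_asset), the K-axiom yields O(tag_asset).
So O(tag_asset) holds — tag_asset is obligatory. None of the other listed options is made obligatory by any chain of premises.

tag_asset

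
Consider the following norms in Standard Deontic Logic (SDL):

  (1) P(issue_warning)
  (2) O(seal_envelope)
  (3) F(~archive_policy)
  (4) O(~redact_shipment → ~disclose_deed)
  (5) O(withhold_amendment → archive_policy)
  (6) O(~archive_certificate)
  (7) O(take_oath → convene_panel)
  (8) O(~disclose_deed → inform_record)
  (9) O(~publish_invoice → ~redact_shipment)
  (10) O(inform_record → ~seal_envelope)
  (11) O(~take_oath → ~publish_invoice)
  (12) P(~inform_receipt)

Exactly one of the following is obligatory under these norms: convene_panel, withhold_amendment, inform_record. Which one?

convene_panel

Premise 2 gives O(seal_envelope).
Premise 10, O(inform_record → ~seal_envelope), contraposes to O(seal_envelope → ~inform_record); with O(seal_envelope) we get O(~inform_record).
Premise 8, O(~disclose_deed → inform_record), contraposes to O(~inform_record → disclose_deed); with O(~inform_record) we get O(disclose_deed).
The contrapositive of premise 4 (O(~redact_shipment → ~disclose_deed)) is O(disclose_deed → redact_shipment), and O(disclose_deed) is already established, so O(redact_shipment).
The contrapositive of premise 9 (O(~publish_invoice → ~redact_shipment)) is O(redact_shipment → publish_invoice), and O(redact_shipment) is already established, so O(publish_invoice).
The contrapositive of premise 11 (O(~take_oath → ~publish_invoice)) is O(publish_invoice → take_oath), and O(publish_invoice) is already established, so O(take_oath).
Premise 7 is O(take_oath → convene_panel); since O(take_oath), deontic closure gives O(convene_panel).
So O(convene_panel) holds — convene_panel is obligatory. None of the other listed options is made obligatory by any chain of premises.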